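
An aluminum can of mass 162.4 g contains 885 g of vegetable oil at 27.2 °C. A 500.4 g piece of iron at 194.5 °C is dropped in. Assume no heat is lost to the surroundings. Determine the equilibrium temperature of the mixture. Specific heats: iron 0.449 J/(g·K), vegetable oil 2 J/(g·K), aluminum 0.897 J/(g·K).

T_f ≈ 44.8 °C

Conservation of energy gives ΣQ = 0:
500.4·0.449·(T − 194.5) + 885·2·(T − 27.2) + 162.4·0.897·(T − 27.2) = 0
224.68(T − 194.5) + 1770(T − 27.2) + 145.67(T − 27.2) = 0
2140.4 T = 95806
T ≈ 44.76 °C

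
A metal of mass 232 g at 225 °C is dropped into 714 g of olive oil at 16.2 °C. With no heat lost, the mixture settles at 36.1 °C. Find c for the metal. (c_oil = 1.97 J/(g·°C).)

c ≈ 0.639 J/(g·°C)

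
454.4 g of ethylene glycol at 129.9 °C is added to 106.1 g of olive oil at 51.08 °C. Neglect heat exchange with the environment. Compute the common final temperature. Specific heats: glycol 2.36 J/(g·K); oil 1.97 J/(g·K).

T_f ≈ 117.0 °C

With ΣQ=0 the equilibrium temperature is the m·c-weighted mean:
T_f = (1072.4*129.9 + 209.02*51.08) / (1072.4 + 209.02)
    = 149979 / 1281.4 ≈ 117.04 °C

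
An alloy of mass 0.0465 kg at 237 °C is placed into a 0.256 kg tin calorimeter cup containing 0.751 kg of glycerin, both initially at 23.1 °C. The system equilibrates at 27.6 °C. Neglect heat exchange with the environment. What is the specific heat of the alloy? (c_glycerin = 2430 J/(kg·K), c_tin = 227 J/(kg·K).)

c ≈ 870 J/(kg·K)

Conservation of energy gives ΣQ = 0:
0.0465·c·(27.6 − 237) + 0.751·2430·(27.6 − 23.1) + 0.256·227·(27.6 − 23.1) = 0
-9.737 c = -8473.7
c = -8473.7/-9.737 ≈ 870.2 J/(kg·K)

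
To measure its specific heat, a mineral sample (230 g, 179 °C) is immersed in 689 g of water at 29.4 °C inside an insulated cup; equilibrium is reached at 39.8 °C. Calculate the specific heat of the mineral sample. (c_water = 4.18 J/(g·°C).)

c ≈ 0.936 J/(g·°C)

Energy conservation, ΣQ = 0:
230·c·(39.8 − 179) + 689·4.18·(39.8 − 29.4) = 0
-32016 c = -29952
c = -29952/-32016 ≈ 0.9355 J/(g·°C)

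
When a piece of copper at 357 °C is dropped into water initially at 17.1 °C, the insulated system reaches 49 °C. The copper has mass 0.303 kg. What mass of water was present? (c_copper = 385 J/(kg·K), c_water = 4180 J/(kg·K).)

m ≈ 0.269 kg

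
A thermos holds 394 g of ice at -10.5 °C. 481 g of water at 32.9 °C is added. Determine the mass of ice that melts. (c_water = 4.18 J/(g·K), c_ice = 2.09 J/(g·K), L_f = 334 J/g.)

m_melted ≈ 172 g

Heat available from the water dropping to 0 °C: 481×4.18×32.9 = 66148 J.
Warming the ice to 0 °C takes 394×2.09×10.5 = 8646.3 J, leaving 57502 J for melting.
Fully melting the ice requires m_ice L_f = 394×334 = 131596 J.
That's not enough to melt it all — equilibrium is at 0 °C with ice remaining.
m_melted×334 = 57502  ⇒  m_melted ≈ 172.2 g.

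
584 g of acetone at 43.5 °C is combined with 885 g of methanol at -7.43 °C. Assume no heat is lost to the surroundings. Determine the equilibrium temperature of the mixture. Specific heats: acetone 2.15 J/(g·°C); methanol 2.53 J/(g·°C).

Taking heat into each body as positive, Σ m c ΔT = 0:
584*2.15*(T − 43.5) + 885*2.53*(T − (-7.43)) = 0
1255.6(T − 43.5) + 2239(T − (-7.43)) = 0
3494.6 T = 37982
T ≈ 10.87 °C

T_f ≈ 10.9 °C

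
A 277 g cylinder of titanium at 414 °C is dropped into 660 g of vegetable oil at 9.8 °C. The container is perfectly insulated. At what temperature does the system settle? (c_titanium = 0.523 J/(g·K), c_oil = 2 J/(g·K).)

T_f ≈ 49.8 °C

Conservation of energy gives ΣQ = 0:
277·0.523·(T − 414) + 660·2·(T − 9.8) = 0
(144.87 + 1320) T = 144.87·414 + 1320·9.8
T ≈ 49.77 °C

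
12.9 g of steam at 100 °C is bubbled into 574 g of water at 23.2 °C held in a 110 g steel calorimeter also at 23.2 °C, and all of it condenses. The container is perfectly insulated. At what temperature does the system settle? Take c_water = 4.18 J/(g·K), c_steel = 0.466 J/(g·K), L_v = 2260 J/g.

Energy balance with sensible and latent terms:
latent heat released on condensation: 12.9·2260 = 29154
  condensed water 100 °C→T: 53.92(T − 100)
  original water: 2399.3(T − 23.2)
  cup: 51.26(T − 23.2)
2504.5 T = 29154 + 5392.2 + 56853 = 91400
T ≈ 36.49 °C (< 100 °C, so full condensation is consistent).

T_f ≈ 36.5 °C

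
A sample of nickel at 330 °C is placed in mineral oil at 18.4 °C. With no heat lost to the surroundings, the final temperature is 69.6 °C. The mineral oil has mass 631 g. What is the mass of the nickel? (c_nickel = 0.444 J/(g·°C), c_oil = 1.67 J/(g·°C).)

m ≈ 467 g

|Q_nickel| = |Q_oil|:
m·0.444·(330 − 69.6) = 631·1.67·(69.6 − 18.4)
115.62 m = 53953  ⇒  m ≈ 466.7 g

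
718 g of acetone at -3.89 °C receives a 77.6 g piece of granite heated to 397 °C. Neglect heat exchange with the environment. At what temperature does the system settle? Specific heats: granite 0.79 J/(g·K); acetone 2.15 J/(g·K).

Set heat shed by the hot body equal to heat absorbed by the cold body:
77.6×0.79×(397 − T) = 718×2.15×(T − (-3.89))
61.3(397 − T) = 1543.7(T − (-3.89))
1605 T = 18333  ⇒  T ≈ 11.42 °C

T_f ≈ 11.4 °C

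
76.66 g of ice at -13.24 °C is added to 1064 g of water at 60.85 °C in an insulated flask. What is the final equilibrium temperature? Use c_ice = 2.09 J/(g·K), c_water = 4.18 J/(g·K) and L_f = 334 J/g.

Energy conservation, ΣQ = 0:
ice -13.24→0 °C: 76.66×2.09×13.24 = 2121.3
  latent heat to melt: 76.66×334 = 25604
  meltwater 0→T: 76.66×4.18×T = 320.44 T
  water cools: 1064×4.18×(T − 60.85) = 4447.5(T − 60.85)
4768 T = 270632 − 27726 = 242906
T ≈ 50.95 °C (positive, so assuming full melt was valid).

T_f ≈ 50.9 °C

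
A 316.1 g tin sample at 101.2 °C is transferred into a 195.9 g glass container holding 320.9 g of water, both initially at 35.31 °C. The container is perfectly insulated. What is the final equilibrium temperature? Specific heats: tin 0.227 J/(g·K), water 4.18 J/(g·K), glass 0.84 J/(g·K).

T_f ≈ 38.3 °C

Taking heat into each body as positive, Σ m c ΔT = 0:
316.1·0.227·(T − 101.2) + 320.9·4.18·(T − 35.31) + 195.9·0.84·(T − 35.31) = 0
71.75(T − 101.2) + 1341.4(T − 35.31) + 164.56(T − 35.31) = 0
(71.75 + 1341.4 + 164.56) T = 71.75·101.2 + 1341.4·35.31 + 164.56·35.31
T = 60436 / 1577.7 = 38.3 °C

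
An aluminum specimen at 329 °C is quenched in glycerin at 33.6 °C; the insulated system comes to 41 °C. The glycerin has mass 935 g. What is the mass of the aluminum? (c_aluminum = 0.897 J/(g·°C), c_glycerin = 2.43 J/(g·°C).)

m ≈ 65.1 g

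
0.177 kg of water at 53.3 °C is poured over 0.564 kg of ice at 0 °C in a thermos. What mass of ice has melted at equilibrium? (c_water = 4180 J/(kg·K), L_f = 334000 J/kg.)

Water can give up m c ΔT = 0.177·4180·53.3 = 39435 J before reaching 0 °C.
To melt every bit of ice: 0.564·334000 = 188376 J.
39435 J < 188376 J, so only part of the ice melts and the system sits at 0 °C.
m_melted·334000 = 39435  ⇒  m_melted ≈ 0.1181 kg.

m_melted ≈ 0.118 kg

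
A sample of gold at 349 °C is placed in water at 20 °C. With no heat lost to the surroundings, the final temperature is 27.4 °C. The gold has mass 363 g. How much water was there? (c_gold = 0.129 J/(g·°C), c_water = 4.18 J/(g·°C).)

m ≈ 487 g

Heat lost by the gold = heat gained by the water:
363·0.129·(349 − 27.4) = m·4.18·(27.4 − 20)
30.93 m = 15060  ⇒  m ≈ 486.9 g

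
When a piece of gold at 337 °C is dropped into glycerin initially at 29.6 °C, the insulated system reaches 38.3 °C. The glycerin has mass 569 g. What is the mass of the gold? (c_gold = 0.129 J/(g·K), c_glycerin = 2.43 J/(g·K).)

m ≈ 312 g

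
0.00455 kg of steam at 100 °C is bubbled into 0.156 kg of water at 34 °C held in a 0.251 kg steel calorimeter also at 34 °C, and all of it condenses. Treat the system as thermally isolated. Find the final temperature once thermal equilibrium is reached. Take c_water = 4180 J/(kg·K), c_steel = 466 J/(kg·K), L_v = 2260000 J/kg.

T_f ≈ 48.6 °C

Energy conservation, ΣQ = 0:
condense steam: −0.00455×2260000 = −10283
  condensed water 100 °C→T: 19.02(T − 100)
  water warms: 0.156×4180×(T − 34) = 652.08(T − 34)
  cup: 116.97(T − 34)
788.07 T = 10283 + 1901.9 + 26148 = 38332
T ≈ 48.64 °C — below 100 °C, confirming all the steam condensed.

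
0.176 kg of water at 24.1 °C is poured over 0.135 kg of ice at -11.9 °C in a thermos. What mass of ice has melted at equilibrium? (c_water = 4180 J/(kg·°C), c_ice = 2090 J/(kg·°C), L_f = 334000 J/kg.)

m_melted ≈ 0.043 kg

Cooling the water to 0 °C releases 0.176·4180·24.1 = 17730 J.
Of that, 0.135·2090·11.9 = 3357.6 J goes to bring the ice to 0 °C, leaving 14372 J.
Melting all 0.135 kg of ice would need 0.135·334000 = 45090 J.
14372 J < 45090 J, so only part of the ice melts and the system sits at 0 °C.
m_melted·334000 = 14372  ⇒  m_melted ≈ 0.04303 kg.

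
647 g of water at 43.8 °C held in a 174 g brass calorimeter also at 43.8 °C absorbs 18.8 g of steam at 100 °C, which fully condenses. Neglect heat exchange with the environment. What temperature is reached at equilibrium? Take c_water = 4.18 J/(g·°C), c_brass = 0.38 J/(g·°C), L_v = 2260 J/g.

T_f ≈ 60.3 °C

Taking heat into each body as positive, Σ m c ΔT = 0:
steam→water at 100 °C releases m L_v = 18.8×2260 = 42488; condensed water 100 °C→T: 78.58(T − 100); original water: 2704.5(T − 43.8); brass cup: 174×0.38×(T − 43.8) = 66.12(T − 43.8)
2849.2 T = 42488 + 7858.4 + 121351 = 171698
T ≈ 60.26 °C, under the boiling point, so the assumption holds.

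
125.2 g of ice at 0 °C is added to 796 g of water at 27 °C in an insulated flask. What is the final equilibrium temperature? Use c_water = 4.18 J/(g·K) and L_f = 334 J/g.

Sum of m c ΔT and latent-heat terms is zero:
melt ice: 125.2·334 = 41817; warm the meltwater: 523.34 T; water cools: 796·4.18·(T − 27) = 3327.3(T − 27)
3850.6 T = 89837 − 41817 = 48020
T ≈ 12.47 °C (positive, so assuming full melt was valid).

T_f ≈ 12.5 °C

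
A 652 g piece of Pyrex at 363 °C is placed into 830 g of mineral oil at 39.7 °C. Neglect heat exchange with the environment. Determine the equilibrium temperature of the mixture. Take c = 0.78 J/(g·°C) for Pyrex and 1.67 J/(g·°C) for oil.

T_f is the heat-capacity-weighted average of the initial temperatures:
T_f = (508.56×363 + 1386.1×39.7) / (508.56 + 1386.1)
    = 239635 / 1894.7 ≈ 126.48 °C

T_f ≈ 126.5 °C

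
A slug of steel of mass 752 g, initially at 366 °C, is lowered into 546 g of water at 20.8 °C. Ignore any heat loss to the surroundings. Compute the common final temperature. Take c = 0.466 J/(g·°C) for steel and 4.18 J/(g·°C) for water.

T_f ≈ 66.7 °C

Let T be the final temperature. ΣQ_i = 0:
752*0.466*(T − 366) + 546*4.18*(T − 20.8) = 0
2632.7 T = 175730
T = 175730/2632.7 ≈ 66.75 °C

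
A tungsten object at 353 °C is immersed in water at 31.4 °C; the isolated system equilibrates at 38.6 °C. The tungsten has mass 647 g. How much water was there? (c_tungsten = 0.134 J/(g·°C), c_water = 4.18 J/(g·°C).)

m ≈ 906 g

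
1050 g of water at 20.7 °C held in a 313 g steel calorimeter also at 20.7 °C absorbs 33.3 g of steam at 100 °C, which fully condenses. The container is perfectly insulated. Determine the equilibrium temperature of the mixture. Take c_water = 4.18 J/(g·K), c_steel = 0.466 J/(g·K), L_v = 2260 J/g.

T_f ≈ 39.2 °C

Sum of m c ΔT and latent-heat terms is zero:
steam→water at 100 °C releases m L_v = 33.3·2260 = 75258
  condensed water 100 °C→T: 139.19(T − 100)
  water warms: 1050·4.18·(T − 20.7) = 4389(T − 20.7)
  steel cup: 313·0.466·(T − 20.7) = 145.86(T − 20.7)
4674.1 T = 75258 + 13919 + 93872 = 183049
T ≈ 39.16 °C, under the boiling point, so the assumption holds.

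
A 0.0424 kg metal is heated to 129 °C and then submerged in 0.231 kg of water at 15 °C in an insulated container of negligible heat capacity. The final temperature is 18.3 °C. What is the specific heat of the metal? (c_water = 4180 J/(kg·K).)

c ≈ 679 J/(kg·K)

Setting the total heat transfer to zero:
0.0424·c·(18.3 − 129) + 0.231·4180·(18.3 − 15) = 0
-4.694 c = -3186.4
c = -3186.4/-4.694 ≈ 678.9 J/(kg·K)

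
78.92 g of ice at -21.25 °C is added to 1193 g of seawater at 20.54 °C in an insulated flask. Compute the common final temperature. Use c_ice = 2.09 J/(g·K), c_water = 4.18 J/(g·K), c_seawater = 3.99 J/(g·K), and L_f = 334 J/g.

Heat gained plus heat lost sum to zero:
warm ice to 0 °C: 78.92×2.09×(0 − (-21.25)) = 3505
  fusion: m_ice L_f = 78.92×334 = 26359
  meltwater 0→T: 78.92×4.18×T = 329.89 T
  seawater: 4760.1(T − 20.54)
5090 T = 97772 − 29864 = 67908
T ≈ 13.34 °C. Since T > 0 °C, the all-ice-melts assumption holds.

T_f ≈ 13.3 °C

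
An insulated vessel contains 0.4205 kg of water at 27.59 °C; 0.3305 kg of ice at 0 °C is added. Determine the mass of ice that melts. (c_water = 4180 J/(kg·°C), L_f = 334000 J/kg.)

m_melted ≈ 0.145 kg

Cooling the water to 0 °C releases 0.4205·4180·27.59 = 48495 J.
To melt every bit of ice: 0.3305·334000 = 110387 J.
48495 J < 110387 J, so only part of the ice melts and the system sits at 0 °C.
m_melted·334000 = 48495  ⇒  m_melted ≈ 0.1452 kg.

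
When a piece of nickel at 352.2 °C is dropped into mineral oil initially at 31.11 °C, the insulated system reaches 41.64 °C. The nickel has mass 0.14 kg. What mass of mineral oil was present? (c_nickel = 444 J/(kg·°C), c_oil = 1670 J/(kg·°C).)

m ≈ 1.1 kg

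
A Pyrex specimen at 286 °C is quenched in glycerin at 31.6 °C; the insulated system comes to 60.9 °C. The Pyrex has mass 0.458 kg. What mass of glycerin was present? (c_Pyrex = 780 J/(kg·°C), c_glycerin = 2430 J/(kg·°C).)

m ≈ 1.13 kg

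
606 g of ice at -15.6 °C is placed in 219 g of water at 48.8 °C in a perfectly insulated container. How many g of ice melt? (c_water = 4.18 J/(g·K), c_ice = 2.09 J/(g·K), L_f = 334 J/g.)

Heat available from the water dropping to 0 °C: 219×4.18×48.8 = 44672 J.
Of that, 606×2.09×15.6 = 19758 J goes to bring the ice to 0 °C, leaving 24914 J.
Melting all 606 g of ice would need 606×334 = 202404 J.
That's not enough to melt it all — equilibrium is at 0 °C with ice remaining.
m_melted×334 = 24914  ⇒  m_melted ≈ 74.59 g.

m_melted ≈ 74.6 g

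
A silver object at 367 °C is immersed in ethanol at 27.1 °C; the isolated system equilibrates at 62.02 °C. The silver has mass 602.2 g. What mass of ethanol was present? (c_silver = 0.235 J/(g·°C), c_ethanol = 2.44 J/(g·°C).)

m ≈ 507 g

Heat lost by the silver = heat gained by the ethanol:
602.2·0.235·(367 − 62.02) = m·2.44·(62.02 − 27.1)
85.2 m = 43160  ⇒  m ≈ 506.5 g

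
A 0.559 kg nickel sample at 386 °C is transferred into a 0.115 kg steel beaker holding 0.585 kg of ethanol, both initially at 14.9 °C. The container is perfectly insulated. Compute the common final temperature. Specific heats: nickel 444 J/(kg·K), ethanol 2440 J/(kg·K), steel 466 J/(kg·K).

Taking heat into each body as positive, Σ m c ΔT = 0:
0.559*444*(T − 386) + 0.585*2440*(T − 14.9) + 0.115*466*(T − 14.9) = 0
(248.2 + 1427.4 + 53.59) T = 248.2*386 + 1427.4*14.9 + 53.59*14.9
T ≈ 68.17 °C

T_f ≈ 68.2 °C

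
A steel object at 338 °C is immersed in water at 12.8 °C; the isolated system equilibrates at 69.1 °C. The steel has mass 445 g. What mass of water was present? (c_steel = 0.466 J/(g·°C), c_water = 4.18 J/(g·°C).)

m ≈ 237 g

|Q_steel| = |Q_water|:
445×0.466×(338 − 69.1) = m×4.18×(69.1 − 12.8)
235.33 m = 55762  ⇒  m ≈ 236.9 g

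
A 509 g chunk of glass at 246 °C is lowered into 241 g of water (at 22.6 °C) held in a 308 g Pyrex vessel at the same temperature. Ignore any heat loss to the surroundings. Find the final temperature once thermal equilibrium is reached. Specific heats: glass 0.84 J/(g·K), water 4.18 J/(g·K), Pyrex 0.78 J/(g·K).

T_f ≈ 79.6 °C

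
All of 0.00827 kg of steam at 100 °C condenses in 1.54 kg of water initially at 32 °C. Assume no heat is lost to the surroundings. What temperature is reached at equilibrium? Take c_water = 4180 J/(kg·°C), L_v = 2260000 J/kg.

Conservation of energy gives ΣQ = 0:
steam→water at 100 °C releases m L_v = 0.00827×2260000 = 18690; condensed water 100 °C→T: 34.57(T − 100); water warms: 1.54×4180×(T − 32) = 6437.2(T − 32)
6471.8 T = 18690 + 3456.9 + 205990 = 228137
T ≈ 35.25 °C (< 100 °C, so full condensation is consistent).

T_f ≈ 35.3 °C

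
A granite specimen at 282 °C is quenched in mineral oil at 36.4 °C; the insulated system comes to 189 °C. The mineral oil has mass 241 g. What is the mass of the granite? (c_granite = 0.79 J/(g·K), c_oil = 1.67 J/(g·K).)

|Q_granite| = |Q_oil|:
m·0.79·(282 − 189) = 241·1.67·(189 − 36.4)
73.47 m = 61417  ⇒  m ≈ 835.9 g

m ≈ 836 g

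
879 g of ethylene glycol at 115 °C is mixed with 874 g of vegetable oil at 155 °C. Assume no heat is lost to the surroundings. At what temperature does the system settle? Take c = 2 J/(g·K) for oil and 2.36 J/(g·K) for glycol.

T_f ≈ 133.3 °C

|Q_oil| = |Q_glycol|:
874*2*(155 − T) = 879*2.36*(T − 115)
1748(155 − T) = 2074.4(T − 115)
3822.4 T = 509501  ⇒  T ≈ 133.29 °C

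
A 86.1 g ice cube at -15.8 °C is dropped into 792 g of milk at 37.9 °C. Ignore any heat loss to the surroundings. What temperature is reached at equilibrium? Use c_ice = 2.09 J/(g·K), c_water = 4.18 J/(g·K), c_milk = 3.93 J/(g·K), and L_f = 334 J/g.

Setting the total heat transfer to zero:
warm ice to 0 °C: 86.1×2.09×(0 − (-15.8)) = 2843.2
  melt ice: 86.1×334 = 28757
  meltwater 0→T: 86.1×4.18×T = 359.9 T
  milk: 3112.6(T − 37.9)
3472.5 T = 117966 − 31601 = 86365
T ≈ 24.87 °C (positive, so assuming full melt was valid).

T_f ≈ 24.9 °C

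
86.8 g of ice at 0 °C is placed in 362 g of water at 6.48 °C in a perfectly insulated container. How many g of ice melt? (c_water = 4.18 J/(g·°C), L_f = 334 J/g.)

Cooling the water to 0 °C releases 362×4.18×6.48 = 9805.3 J.
To melt every bit of ice: 86.8×334 = 28991 J.
9805.3 J < 28991 J, so only part of the ice melts and the system sits at 0 °C.
Mass melted = 9805.3/334 ≈ 29.36 g.

m_melted ≈ 29.4 g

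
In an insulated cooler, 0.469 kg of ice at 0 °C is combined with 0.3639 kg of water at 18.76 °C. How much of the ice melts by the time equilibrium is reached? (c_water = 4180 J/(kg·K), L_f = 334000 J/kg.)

m_melted ≈ 0.0854 kg

Heat available from the water dropping to 0 °C: 0.3639×4180×18.76 = 28536 J.
Fully melting the ice requires m_ice L_f = 0.469×334000 = 156646 J.
Since 28536 < 156646 J, not all the ice melts; equilibrium is at 0 °C.
m_melt = 28536 / L_f = 0.08544 kg.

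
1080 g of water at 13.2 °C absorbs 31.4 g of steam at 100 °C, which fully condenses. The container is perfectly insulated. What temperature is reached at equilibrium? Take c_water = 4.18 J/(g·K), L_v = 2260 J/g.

Conservation of energy gives ΣQ = 0:
latent heat released on condensation: 31.4·2260 = 70964
  condensed water 100 °C→T: 131.25(T − 100)
  water warms: 1080·4.18·(T − 13.2) = 4514.4(T − 13.2)
4645.7 T = 70964 + 13125 + 59590 = 143679
T ≈ 30.93 °C, under the boiling point, so the assumption holds.

T_f ≈ 30.9 °C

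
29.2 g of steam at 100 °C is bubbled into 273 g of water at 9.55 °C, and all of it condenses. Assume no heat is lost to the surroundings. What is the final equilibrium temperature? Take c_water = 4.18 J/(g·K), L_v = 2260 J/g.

T_f ≈ 70.5 °C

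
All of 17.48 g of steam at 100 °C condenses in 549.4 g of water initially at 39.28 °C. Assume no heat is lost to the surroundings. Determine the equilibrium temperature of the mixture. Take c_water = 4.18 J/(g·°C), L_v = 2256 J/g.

T_f ≈ 57.8 °C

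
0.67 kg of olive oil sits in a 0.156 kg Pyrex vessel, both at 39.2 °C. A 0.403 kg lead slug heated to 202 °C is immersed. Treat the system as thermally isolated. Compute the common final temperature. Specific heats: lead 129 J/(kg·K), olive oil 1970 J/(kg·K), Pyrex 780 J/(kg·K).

Setting the total heat transfer to zero:
0.403×129×(T − 202) + 0.67×1970×(T − 39.2) + 0.156×780×(T − 39.2) = 0
51.99(T − 202) + 1319.9(T − 39.2) + 121.68(T − 39.2) = 0
(51.99 + 1319.9 + 121.68) T = 51.99×202 + 1319.9×39.2 + 121.68×39.2
T ≈ 44.87 °C

T_f ≈ 44.9 °C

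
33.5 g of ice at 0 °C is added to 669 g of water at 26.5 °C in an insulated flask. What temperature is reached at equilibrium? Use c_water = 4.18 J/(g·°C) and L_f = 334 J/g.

Net heat exchanged in the isolated system is zero:
fusion: m_ice L_f = 33.5·334 = 11189; warm the meltwater: 140.03 T; water: 2796.4(T − 26.5)
2936.4 T = 74105 − 11189 = 62916
T ≈ 21.43 °C (positive, so assuming full melt was valid).

T_f ≈ 21.4 °C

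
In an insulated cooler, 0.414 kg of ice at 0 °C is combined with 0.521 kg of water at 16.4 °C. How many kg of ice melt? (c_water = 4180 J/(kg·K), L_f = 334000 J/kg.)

m_melted ≈ 0.107 kg

Water can give up m c ΔT = 0.521·4180·16.4 = 35716 J before reaching 0 °C.
To melt every bit of ice: 0.414·334000 = 138276 J.
35716 J < 138276 J, so only part of the ice melts and the system sits at 0 °C.
Mass melted = 35716/334000 ≈ 0.1069 kg.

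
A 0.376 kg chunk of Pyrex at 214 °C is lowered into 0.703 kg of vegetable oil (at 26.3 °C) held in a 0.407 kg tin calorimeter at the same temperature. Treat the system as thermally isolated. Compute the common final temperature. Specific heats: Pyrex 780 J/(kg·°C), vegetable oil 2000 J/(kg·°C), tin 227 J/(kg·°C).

T_f ≈ 57.0 °C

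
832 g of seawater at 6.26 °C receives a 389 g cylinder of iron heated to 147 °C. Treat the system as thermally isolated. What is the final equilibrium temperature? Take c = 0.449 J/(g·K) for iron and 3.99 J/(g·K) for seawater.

T_f ≈ 13.3 °C

|Q_iron| = |Q_seawater|:
389·0.449·(147 − T) = 832·3.99·(T − 6.26)
174.66(147 − T) = 3319.7(T − 6.26)
3494.3 T = 46456  ⇒  T ≈ 13.29 °C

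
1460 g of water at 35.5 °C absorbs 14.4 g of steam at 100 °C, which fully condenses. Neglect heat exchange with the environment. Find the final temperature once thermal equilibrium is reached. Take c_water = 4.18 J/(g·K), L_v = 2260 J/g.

T_f ≈ 41.4 °C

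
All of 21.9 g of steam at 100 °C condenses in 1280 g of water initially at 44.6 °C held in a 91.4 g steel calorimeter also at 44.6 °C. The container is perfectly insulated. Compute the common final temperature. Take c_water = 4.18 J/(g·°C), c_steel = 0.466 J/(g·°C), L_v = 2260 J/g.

Conservation of energy gives ΣQ = 0:
steam→water at 100 °C releases m L_v = 21.9·2260 = 49494
  condensate cools 100→T: 21.9·4.18·(T − 100) = 91.54(T − 100)
  water warms: 1280·4.18·(T − 44.6) = 5350.4(T − 44.6)
  cup: 42.59(T − 44.6)
5484.5 T = 49494 + 9154.2 + 240527 = 299176
T ≈ 54.55 °C — below 100 °C, confirming all the steam condensed.

T_f ≈ 54.5 °C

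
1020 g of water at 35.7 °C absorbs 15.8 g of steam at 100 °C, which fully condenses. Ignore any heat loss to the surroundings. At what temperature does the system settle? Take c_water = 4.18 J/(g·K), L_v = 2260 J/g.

Taking heat into each body as positive, Σ m c ΔT = 0:
steam→water at 100 °C releases m L_v = 15.8×2260 = 35708; condensate cools 100→T: 15.8×4.18×(T − 100) = 66.04(T − 100); original water: 4263.6(T − 35.7)
4329.6 T = 35708 + 6604.4 + 152211 = 194523
T ≈ 44.93 °C — below 100 °C, confirming all the steam condensed.

T_f ≈ 44.9 °C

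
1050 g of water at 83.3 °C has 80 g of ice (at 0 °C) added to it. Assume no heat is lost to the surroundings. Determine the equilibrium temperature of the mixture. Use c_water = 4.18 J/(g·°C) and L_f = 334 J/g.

T_f ≈ 71.7 °C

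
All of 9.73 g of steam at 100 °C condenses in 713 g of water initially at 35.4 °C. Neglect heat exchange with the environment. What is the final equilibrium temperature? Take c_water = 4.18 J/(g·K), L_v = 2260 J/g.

T_f ≈ 43.5 °C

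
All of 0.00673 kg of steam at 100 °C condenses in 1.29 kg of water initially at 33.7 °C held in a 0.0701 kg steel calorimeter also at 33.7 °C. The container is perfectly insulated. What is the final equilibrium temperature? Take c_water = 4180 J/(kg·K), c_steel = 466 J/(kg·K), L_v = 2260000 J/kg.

Sum of m c ΔT and latent-heat terms is zero:
steam→water at 100 °C releases m L_v = 0.00673·2260000 = 15210
  condensate cools 100→T: 0.00673·4180·(T − 100) = 28.13(T − 100)
  original water: 5392.2(T − 33.7)
  cup: 32.67(T − 33.7)
5453 T = 15210 + 2813.1 + 182818 = 200841
T ≈ 36.83 °C — below 100 °C, confirming all the steam condensed.

T_f ≈ 36.8 °C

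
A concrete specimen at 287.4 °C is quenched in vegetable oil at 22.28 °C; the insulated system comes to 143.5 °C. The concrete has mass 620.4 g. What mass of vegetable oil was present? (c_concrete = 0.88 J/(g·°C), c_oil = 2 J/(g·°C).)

Conservation of energy gives ΣQ = 0:
620.4·0.88·(143.5 − 287.4) + m·2·(143.5 − 22.28) = 0
242.44 m = 78562
m = 78562/242.44 ≈ 324 g

m ≈ 324 g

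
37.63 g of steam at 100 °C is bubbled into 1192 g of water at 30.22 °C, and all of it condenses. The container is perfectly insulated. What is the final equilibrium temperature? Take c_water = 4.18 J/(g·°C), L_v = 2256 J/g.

T_f ≈ 48.9 °C

Net heat exchanged in the isolated system is zero:
latent heat released on condensation: 37.63×2256 = 84893
  condensed water 100 °C→T: 157.29(T − 100)
  water warms: 1192×4.18×(T − 30.22) = 4982.6(T − 30.22)
5139.9 T = 84893 + 15729 + 150573 = 251196
T ≈ 48.87 °C, under the boiling point, so the assumption holds.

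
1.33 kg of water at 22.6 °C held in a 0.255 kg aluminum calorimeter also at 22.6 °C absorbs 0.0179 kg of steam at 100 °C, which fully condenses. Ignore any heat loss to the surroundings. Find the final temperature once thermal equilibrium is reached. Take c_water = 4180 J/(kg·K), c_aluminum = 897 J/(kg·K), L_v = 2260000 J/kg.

T_f ≈ 30.5 °C

Setting the total heat transfer to zero:
steam→water at 100 °C releases m L_v = 0.0179×2260000 = 40454
  condensate cools 100→T: 0.0179×4180×(T − 100) = 74.82(T − 100)
  water warms: 1.33×4180×(T − 22.6) = 5559.4(T − 22.6)
  aluminum cup: 0.255×897×(T − 22.6) = 228.74(T − 22.6)
5863 T = 40454 + 7482.2 + 130812 = 178748
T ≈ 30.49 °C (< 100 °C, so full condensation is consistent).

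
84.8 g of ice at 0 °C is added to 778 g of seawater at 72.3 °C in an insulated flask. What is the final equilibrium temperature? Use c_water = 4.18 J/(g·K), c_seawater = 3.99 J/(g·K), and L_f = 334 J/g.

T_f ≈ 56.7 °C

Taking heat into each body as positive, Σ m c ΔT = 0:
fusion: m_ice L_f = 84.8·334 = 28323
  meltwater 0→T: 84.8·4.18·T = 354.46 T
  seawater: 3104.2(T − 72.3)
3458.7 T = 224435 − 28323 = 196112
T ≈ 56.70 °C (positive, so assuming full melt was valid).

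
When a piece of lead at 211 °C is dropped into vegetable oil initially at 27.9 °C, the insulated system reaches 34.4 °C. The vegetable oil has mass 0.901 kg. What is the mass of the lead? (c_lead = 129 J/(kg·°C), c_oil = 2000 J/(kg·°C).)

m ≈ 0.514 kg

|Q_lead| = |Q_oil|:
m·129·(211 − 34.4) = 0.901·2000·(34.4 − 27.9)
22781 m = 11713  ⇒  m ≈ 0.5141 kg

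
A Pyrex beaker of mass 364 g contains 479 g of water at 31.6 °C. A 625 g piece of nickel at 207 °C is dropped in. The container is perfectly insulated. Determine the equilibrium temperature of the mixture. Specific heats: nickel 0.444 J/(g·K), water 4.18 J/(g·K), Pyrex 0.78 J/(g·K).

T_f ≈ 50.6 °C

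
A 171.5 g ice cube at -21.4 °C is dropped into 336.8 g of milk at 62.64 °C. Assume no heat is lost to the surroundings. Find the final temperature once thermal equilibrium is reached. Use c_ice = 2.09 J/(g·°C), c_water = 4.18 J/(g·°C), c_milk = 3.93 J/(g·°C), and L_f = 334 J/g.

T_f ≈ 8.8 °C

Conservation of energy gives ΣQ = 0:
ice -21.4→0 °C: 171.5·2.09·21.4 = 7670.5; melt ice: 171.5·334 = 57281; warm the meltwater: 716.87 T; milk: 1323.6(T − 62.64)
2040.5 T = 82912 − 64952 = 17960
T ≈ 8.80 °C. Since T > 0 °C, the all-ice-melts assumption holds.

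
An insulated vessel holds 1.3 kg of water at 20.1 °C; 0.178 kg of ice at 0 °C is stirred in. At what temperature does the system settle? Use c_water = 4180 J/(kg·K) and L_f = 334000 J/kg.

Let T be the final temperature. ΣQ_i = 0:
fusion: m_ice L_f = 0.178×334000 = 59452
  meltwater 0→T: 0.178×4180×T = 744.04 T
  water cools: 1.3×4180×(T − 20.1) = 5434(T − 20.1)
6178 T = 109223 − 59452 = 49771
T ≈ 8.06 °C. Since T > 0 °C, the all-ice-melts assumption holds.

T_f ≈ 8.1 °C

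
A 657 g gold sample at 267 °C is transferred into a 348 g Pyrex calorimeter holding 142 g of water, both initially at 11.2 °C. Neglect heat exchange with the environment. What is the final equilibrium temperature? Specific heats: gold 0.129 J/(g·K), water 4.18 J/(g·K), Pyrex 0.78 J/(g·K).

Conservation of energy gives ΣQ = 0:
657·0.129·(T − 267) + 142·4.18·(T − 11.2) + 348·0.78·(T − 11.2) = 0
(84.75 + 593.56 + 271.44) T = 84.75·267 + 593.56·11.2 + 271.44·11.2
T = 32317 / 949.75 = 34 °C

T_f ≈ 34.0 °C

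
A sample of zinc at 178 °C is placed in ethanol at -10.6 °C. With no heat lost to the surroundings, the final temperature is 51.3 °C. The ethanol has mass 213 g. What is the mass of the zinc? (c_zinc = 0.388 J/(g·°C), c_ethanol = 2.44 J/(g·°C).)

m ≈ 654 g

Heat lost by the zinc = heat gained by the ethanol:
m·0.388·(178 − 51.3) = 213·2.44·(51.3 − (-10.6))
49.16 m = 32171  ⇒  m ≈ 654.4 g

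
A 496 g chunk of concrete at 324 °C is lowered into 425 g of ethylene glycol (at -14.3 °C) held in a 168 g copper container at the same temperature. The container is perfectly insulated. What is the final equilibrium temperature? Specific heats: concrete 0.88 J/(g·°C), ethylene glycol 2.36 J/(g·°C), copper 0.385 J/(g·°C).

T_f ≈ 83.9 °C

Heat gained plus heat lost sum to zero:
496·0.88·(T − 324) + 425·2.36·(T − (-14.3)) + 168·0.385·(T − (-14.3)) = 0
436.48(T − 324) + 1003(T − (-14.3)) + 64.68(T − (-14.3)) = 0
(436.48 + 1003 + 64.68) T = 436.48·324 + 1003·(-14.3) + 64.68·(-14.3)
T = 126152 / 1504.2 = 83.9 °C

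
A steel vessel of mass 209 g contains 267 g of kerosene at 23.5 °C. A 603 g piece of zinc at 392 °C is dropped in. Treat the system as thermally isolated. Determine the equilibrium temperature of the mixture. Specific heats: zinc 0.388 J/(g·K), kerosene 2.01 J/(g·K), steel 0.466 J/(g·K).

T_f ≈ 122.8 °C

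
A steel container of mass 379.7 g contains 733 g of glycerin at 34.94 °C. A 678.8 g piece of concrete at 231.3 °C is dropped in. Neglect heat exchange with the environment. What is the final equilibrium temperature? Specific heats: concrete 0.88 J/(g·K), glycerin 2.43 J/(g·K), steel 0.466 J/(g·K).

Setting the total heat transfer to zero:
678.8*0.88*(T − 231.3) + 733*2.43*(T − 34.94) + 379.7*0.466*(T − 34.94) = 0
597.34(T − 231.3) + 1781.2(T − 34.94) + 176.94(T − 34.94) = 0
2555.5 T = 206583
T = 206583 / 2555.5 = 80.8 °C

T_f ≈ 80.8 °C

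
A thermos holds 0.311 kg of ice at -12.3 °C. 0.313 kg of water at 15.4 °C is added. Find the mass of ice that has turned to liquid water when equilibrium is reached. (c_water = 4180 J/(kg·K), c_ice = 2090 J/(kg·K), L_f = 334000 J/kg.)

Water can give up m c ΔT = 0.313×4180×15.4 = 20148 J before reaching 0 °C.
Of that, 0.311×2090×12.3 = 7994.9 J goes to bring the ice to 0 °C, leaving 12154 J.
Fully melting the ice requires m_ice L_f = 0.311×334000 = 103874 J.
That's not enough to melt it all — equilibrium is at 0 °C with ice remaining.
Mass melted = 12154/334000 ≈ 0.03639 kg.

m_melted ≈ 0.0364 kg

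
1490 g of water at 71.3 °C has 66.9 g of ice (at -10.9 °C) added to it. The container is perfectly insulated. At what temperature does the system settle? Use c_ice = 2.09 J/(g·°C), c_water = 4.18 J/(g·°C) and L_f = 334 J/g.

Energy balance with sensible and latent terms:
warm ice to 0 °C: 66.9·2.09·(0 − (-10.9)) = 1524
  melt ice: 66.9·334 = 22345
  meltwater 0→T: 66.9·4.18·T = 279.64 T
  water: 6228.2(T − 71.3)
6507.8 T = 444071 − 23869 = 420202
T ≈ 64.57 °C — above 0 °C, consistent with complete melting.

T_f ≈ 64.6 °C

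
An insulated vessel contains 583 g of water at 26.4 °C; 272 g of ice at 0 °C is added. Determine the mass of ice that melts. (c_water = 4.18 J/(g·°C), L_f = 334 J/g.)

m_melted ≈ 193 g

Heat available from the water dropping to 0 °C: 583×4.18×26.4 = 64335 J.
Fully melting the ice requires m_ice L_f = 272×334 = 90848 J.
Since 64335 < 90848 J, not all the ice melts; equilibrium is at 0 °C.
m_melted×334 = 64335  ⇒  m_melted ≈ 192.6 g.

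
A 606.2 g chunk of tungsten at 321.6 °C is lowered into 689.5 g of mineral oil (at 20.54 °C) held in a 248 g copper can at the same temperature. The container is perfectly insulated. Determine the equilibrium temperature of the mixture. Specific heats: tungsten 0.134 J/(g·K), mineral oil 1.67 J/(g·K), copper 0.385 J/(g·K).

Net heat exchanged in the isolated system is zero:
606.2×0.134×(T − 321.6) + 689.5×1.67×(T − 20.54) + 248×0.385×(T − 20.54) = 0
(81.23 + 1151.5 + 95.48) T = 81.23×321.6 + 1151.5×20.54 + 95.48×20.54
T = 51736 / 1328.2 = 39 °C

T_f ≈ 39.0 °C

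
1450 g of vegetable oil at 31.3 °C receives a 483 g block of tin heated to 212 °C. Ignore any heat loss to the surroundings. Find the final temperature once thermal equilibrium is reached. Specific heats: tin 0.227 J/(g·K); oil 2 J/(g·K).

Set heat shed by the hot body equal to heat absorbed by the cold body:
483*0.227*(212 − T) = 1450*2*(T − 31.3)
109.64(212 − T) = 2900(T − 31.3)
3009.6 T = 114014  ⇒  T ≈ 37.88 °C

T_f ≈ 37.9 °C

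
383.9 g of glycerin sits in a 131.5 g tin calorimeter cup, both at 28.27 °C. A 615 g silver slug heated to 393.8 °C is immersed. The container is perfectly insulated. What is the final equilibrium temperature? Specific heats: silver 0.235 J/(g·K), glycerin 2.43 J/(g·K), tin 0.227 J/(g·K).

Let T be the final temperature. ΣQ_i = 0:
615·0.235·(T − 393.8) + 383.9·2.43·(T − 28.27) + 131.5·0.227·(T − 28.27) = 0
1107.3 T = 84130
T = 84130/1107.3 ≈ 75.98 °C

T_f ≈ 76.0 °C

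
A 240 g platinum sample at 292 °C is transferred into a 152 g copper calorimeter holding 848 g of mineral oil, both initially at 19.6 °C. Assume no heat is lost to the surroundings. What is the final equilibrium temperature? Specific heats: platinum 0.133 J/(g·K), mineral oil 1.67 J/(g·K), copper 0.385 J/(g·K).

Let T be the final temperature. ΣQ_i = 0:
240×0.133×(T − 292) + 848×1.67×(T − 19.6) + 152×0.385×(T − 19.6) = 0
31.92(T − 292) + 1416.2(T − 19.6) + 58.52(T − 19.6) = 0
(31.92 + 1416.2 + 58.52) T = 31.92×292 + 1416.2×19.6 + 58.52×19.6
T = 38224/1506.6 ≈ 25.37 °C

T_f ≈ 25.4 °C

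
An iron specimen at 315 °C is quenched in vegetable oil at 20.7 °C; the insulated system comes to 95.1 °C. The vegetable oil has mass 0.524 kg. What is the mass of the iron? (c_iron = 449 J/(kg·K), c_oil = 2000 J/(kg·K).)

m ≈ 0.79 kg

Conservation of energy gives ΣQ = 0:
m×449×(95.1 − 315) + 0.524×2000×(95.1 − 20.7) = 0
-98735 m = -77971
m = -77971/-98735 ≈ 0.7897 kg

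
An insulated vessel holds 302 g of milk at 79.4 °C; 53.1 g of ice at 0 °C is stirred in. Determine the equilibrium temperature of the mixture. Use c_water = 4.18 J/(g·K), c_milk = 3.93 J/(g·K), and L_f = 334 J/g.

Energy balance with sensible and latent terms:
latent heat to melt: 53.1·334 = 17735; meltwater 0→T: 53.1·4.18·T = 221.96 T; milk: 1186.9(T − 79.4)
1408.8 T = 94237 − 17735 = 76501
T ≈ 54.30 °C (positive, so assuming full melt was valid).

T_f ≈ 54.3 °C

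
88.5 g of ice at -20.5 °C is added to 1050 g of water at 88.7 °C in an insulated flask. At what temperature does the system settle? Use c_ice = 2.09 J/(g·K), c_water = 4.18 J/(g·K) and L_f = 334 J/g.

Taking heat into each body as positive, Σ m c ΔT = 0:
warm ice to 0 °C: 88.5×2.09×(0 − (-20.5)) = 3791.8
  melt ice: 88.5×334 = 29559
  warm the meltwater: 369.93 T
  water cools: 1050×4.18×(T − 88.7) = 4389(T − 88.7)
4758.9 T = 389304 − 33351 = 355954
T ≈ 74.80 °C. Since T > 0 °C, the all-ice-melts assumption holds.

T_f ≈ 74.8 °C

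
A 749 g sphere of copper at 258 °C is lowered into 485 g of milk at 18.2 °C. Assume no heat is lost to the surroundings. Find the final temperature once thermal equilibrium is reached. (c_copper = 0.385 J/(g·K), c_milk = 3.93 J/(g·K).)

Net heat exchanged in the isolated system is zero:
749·0.385·(T − 258) + 485·3.93·(T − 18.2) = 0
288.37(T − 258) + 1906.1(T − 18.2) = 0
2194.4 T = 109088
T ≈ 49.71 °C

T_f ≈ 49.7 °C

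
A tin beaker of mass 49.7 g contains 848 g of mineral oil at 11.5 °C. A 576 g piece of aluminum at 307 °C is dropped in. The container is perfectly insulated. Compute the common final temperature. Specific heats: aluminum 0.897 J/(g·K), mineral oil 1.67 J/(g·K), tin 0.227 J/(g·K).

T_f ≈ 90.0 °C

Setting the total heat transfer to zero:
576×0.897×(T − 307) + 848×1.67×(T − 11.5) + 49.7×0.227×(T − 11.5) = 0
516.67(T − 307) + 1416.2(T − 11.5) + 11.28(T − 11.5) = 0
(516.67 + 1416.2 + 11.28) T = 516.67×307 + 1416.2×11.5 + 11.28×11.5
T = 175034/1944.1 ≈ 90.03 °C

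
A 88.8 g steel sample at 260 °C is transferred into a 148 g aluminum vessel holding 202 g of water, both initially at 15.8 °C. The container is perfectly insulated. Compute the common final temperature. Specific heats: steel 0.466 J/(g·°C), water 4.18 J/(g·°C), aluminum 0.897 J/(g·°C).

Setting the total heat transfer to zero:
88.8×0.466×(T − 260) + 202×4.18×(T − 15.8) + 148×0.897×(T − 15.8) = 0
41.38(T − 260) + 844.36(T − 15.8) + 132.76(T − 15.8) = 0
1018.5 T = 26197
T ≈ 25.72 °C

T_f ≈ 25.7 °C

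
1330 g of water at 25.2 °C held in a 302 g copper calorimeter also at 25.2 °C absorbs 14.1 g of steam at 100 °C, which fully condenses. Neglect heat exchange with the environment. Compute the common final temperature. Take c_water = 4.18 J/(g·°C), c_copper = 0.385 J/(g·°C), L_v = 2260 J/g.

T_f ≈ 31.5 °C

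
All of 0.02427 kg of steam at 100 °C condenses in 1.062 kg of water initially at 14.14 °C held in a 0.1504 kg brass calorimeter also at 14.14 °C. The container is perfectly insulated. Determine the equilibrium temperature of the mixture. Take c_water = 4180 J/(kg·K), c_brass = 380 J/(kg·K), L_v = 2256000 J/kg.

T_f ≈ 27.9 °C

Taking heat into each body as positive, Σ m c ΔT = 0:
condense steam: −0.02427×2256000 = −54753
  condensed water 100 °C→T: 101.45(T − 100)
  original water: 4439.2(T − 14.14)
  brass cup: 0.1504×380×(T − 14.14) = 57.15(T − 14.14)
4597.8 T = 54753 + 10145 + 63578 = 128476
T ≈ 27.94 °C (< 100 °C, so full condensation is consistent).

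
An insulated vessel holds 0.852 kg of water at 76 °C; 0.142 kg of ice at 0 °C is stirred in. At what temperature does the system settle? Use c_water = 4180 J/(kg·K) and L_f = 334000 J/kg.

Setting the total heat transfer to zero:
latent heat to melt: 0.142×334000 = 47428
  warm the meltwater: 593.56 T
  water: 3561.4(T − 76)
4154.9 T = 270663 − 47428 = 223235
T ≈ 53.73 °C. Since T > 0 °C, the all-ice-melts assumption holds.

T_f ≈ 53.7 °C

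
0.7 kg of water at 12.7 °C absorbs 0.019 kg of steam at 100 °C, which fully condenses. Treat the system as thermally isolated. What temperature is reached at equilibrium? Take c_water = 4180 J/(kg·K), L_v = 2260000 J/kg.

Sum of m c ΔT and latent-heat terms is zero:
condense steam: −0.019·2260000 = −42940
  condensed water 100 °C→T: 79.42(T − 100)
  original water: 2926(T − 12.7)
3005.4 T = 42940 + 7942 + 37160 = 88042
T ≈ 29.29 °C (< 100 °C, so full condensation is consistent).

T_f ≈ 29.3 °C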